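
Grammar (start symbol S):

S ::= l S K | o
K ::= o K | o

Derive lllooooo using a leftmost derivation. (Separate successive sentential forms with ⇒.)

S ⇒ lSK ⇒ llSKK ⇒ lllSKKK ⇒ llloKKK ⇒ lllooKK ⇒ llloooK ⇒ lllooooK ⇒ lllooooo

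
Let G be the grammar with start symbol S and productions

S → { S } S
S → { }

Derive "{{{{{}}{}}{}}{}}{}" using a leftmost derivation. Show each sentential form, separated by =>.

S => {S}S => {{S}S}S => {{{S}S}S}S => {{{{S}S}S}S}S => {{{{{}}S}S}S}S => {{{{{}}{}}S}S}S => {{{{{}}{}}{}}S}S => {{{{{}}{}}{}}{}}S => {{{{{}}{}}{}}{}}{}

S => {S}S   [S → { S } S]
{S}S => {{S}S}S   [S → { S } S]
{{S}S}S => {{{S}S}S}S   [S → { S } S]
{{{S}S}S}S => {{{{S}S}S}S}S   [S → { S } S]
{{{{S}S}S}S}S => {{{{{}}S}S}S}S   [S → { }]
{{{{{}}S}S}S}S => {{{{{}}{}}S}S}S   [S → { }]
{{{{{}}{}}S}S}S => {{{{{}}{}}{}}S}S   [S → { }]
{{{{{}}{}}{}}S}S => {{{{{}}{}}{}}{}}S   [S → { }]
{{{{{}}{}}{}}{}}S => {{{{{}}{}}{}}{}}{}   [S → { }]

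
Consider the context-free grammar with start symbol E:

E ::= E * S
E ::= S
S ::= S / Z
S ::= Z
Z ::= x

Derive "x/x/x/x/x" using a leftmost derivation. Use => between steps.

E => S => S/Z => S/Z/Z => S/Z/Z/Z => S/Z/Z/Z/Z => Z/Z/Z/Z/Z => x/Z/Z/Z/Z => x/x/Z/Z/Z => x/x/x/Z/Z => x/x/x/x/Z => x/x/x/x/x

E => S   [E ::= S]
S => S/Z   [S ::= S / Z]
S/Z => S/Z/Z   [S ::= S / Z]
S/Z/Z => S/Z/Z/Z   [S ::= S / Z]
S/Z/Z/Z => S/Z/Z/Z/Z   [S ::= S / Z]
S/Z/Z/Z/Z => Z/Z/Z/Z/Z   [S ::= Z]
Z/Z/Z/Z/Z => x/Z/Z/Z/Z   [Z ::= x]
x/Z/Z/Z/Z => x/x/Z/Z/Z   [Z ::= x]
x/x/Z/Z/Z => x/x/x/Z/Z   [Z ::= x]
x/x/x/Z/Z => x/x/x/x/Z   [Z ::= x]
x/x/x/x/Z => x/x/x/x/x   [Z ::= x]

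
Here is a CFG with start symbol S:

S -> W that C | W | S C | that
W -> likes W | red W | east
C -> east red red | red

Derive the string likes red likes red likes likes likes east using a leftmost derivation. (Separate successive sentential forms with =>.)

S => W   [S -> W]
W => likes W   [W -> likes W]
likes W => likes red W   [W -> red W]
likes red W => likes red likes W   [W -> likes W]
likes red likes W => likes red likes red W   [W -> red W]
likes red likes red W => likes red likes red likes W   [W -> likes W]
likes red likes red likes W => likes red likes red likes likes W   [W -> likes W]
likes red likes red likes likes W => likes red likes red likes likes likes W   [W -> likes W]
likes red likes red likes likes likes W => likes red likes red likes likes likes east   [W -> east]

S => W => likes W => likes red W => likes red likes W => likes red likes red W => likes red likes red likes W => likes red likes red likes likes W => likes red likes red likes likes likes W => likes red likes red likes likes likes east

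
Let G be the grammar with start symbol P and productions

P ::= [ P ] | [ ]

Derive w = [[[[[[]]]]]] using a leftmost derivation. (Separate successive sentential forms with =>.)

P => [P] => [[P]] => [[[P]]] => [[[[P]]]] => [[[[[P]]]]] => [[[[[[]]]]]]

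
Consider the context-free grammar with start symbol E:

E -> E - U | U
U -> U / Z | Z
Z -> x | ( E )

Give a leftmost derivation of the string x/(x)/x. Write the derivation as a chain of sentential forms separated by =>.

E => U => U/Z => U/Z/Z => Z/Z/Z => x/Z/Z => x/(E)/Z => x/(U)/Z => x/(Z)/Z => x/(x)/Z => x/(x)/x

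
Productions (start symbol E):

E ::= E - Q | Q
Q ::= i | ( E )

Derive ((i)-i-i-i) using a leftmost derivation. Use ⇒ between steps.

E ⇒ Q ⇒ (E) ⇒ (E-Q) ⇒ (E-Q-Q) ⇒ (E-Q-Q-Q) ⇒ (Q-Q-Q-Q) ⇒ ((E)-Q-Q-Q) ⇒ ((Q)-Q-Q-Q) ⇒ ((i)-Q-Q-Q) ⇒ ((i)-i-Q-Q) ⇒ ((i)-i-i-Q) ⇒ ((i)-i-i-i)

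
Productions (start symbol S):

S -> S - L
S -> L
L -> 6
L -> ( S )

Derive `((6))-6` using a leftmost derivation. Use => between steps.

S => S-L   [S -> S - L]
S-L => L-L   [S -> L]
L-L => (S)-L   [L -> ( S )]
(S)-L => (L)-L   [S -> L]
(L)-L => ((S))-L   [L -> ( S )]
((S))-L => ((L))-L   [S -> L]
((L))-L => ((6))-L   [L -> 6]
((6))-L => ((6))-6   [L -> 6]

S => S-L => L-L => (S)-L => (L)-L => ((S))-L => ((L))-L => ((6))-L => ((6))-6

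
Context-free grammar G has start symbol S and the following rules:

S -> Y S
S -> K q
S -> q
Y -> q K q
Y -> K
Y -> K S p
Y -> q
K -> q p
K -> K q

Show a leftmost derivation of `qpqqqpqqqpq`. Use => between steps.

S => YS => KSpS => KqSpS => qpqSpS => qpqYSpS => qpqqKqSpS => qpqqKqqSpS => qpqqqpqqSpS => qpqqqpqqqpS => qpqqqpqqqpq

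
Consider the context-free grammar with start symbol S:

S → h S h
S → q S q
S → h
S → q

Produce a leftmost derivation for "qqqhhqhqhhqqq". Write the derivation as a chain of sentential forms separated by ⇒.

S ⇒ qSq ⇒ qqSqq ⇒ qqqSqqq ⇒ qqqhShqqq ⇒ qqqhhShhqqq ⇒ qqqhhqSqhhqqq ⇒ qqqhhqhqhhqqq

S ⇒ qSq   [S → q S q]
qSq ⇒ qqSqq   [S → q S q]
qqSqq ⇒ qqqSqqq   [S → q S q]
qqqSqqq ⇒ qqqhShqqq   [S → h S h]
qqqhShqqq ⇒ qqqhhShhqqq   [S → h S h]
qqqhhShhqqq ⇒ qqqhhqSqhhqqq   [S → q S q]
qqqhhqSqhhqqq ⇒ qqqhhqhqhhqqq   [S → h]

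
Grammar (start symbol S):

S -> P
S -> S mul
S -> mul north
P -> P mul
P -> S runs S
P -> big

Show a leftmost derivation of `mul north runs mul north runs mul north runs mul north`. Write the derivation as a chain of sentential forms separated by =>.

S => P => S runs S => P runs S => S runs S runs S => P runs S runs S => S runs S runs S runs S => mul north runs S runs S runs S => mul north runs mul north runs S runs S => mul north runs mul north runs mul north runs S => mul north runs mul north runs mul north runs mul north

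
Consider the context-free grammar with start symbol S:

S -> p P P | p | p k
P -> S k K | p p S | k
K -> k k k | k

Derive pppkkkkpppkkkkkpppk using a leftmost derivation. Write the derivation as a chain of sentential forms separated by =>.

S => pPP   [S -> p P P]
pPP => pSkKP   [P -> S k K]
pSkKP => ppPPkKP   [S -> p P P]
ppPPkKP => ppSkKPkKP   [P -> S k K]
ppSkKPkKP => pppkKPkKP   [S -> p]
pppkKPkKP => pppkkkkPkKP   [K -> k k k]
pppkkkkPkKP => pppkkkkppSkKP   [P -> p p S]
pppkkkkppSkKP => pppkkkkpppkkKP   [S -> p k]
pppkkkkpppkkKP => pppkkkkpppkkkkkP   [K -> k k k]
pppkkkkpppkkkkkP => pppkkkkpppkkkkkppS   [P -> p p S]
pppkkkkpppkkkkkppS => pppkkkkpppkkkkkpppk   [S -> p k]

S => pPP => pSkKP => ppPPkKP => ppSkKPkKP => pppkKPkKP => pppkkkkPkKP => pppkkkkppSkKP => pppkkkkpppkkKP => pppkkkkpppkkkkkP => pppkkkkpppkkkkkppS => pppkkkkpppkkkkkpppk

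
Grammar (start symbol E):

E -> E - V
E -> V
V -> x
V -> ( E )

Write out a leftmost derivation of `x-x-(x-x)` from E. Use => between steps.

E => E-V   [E -> E - V]
E-V => E-V-V   [E -> E - V]
E-V-V => V-V-V   [E -> V]
V-V-V => x-V-V   [V -> x]
x-V-V => x-x-V   [V -> x]
x-x-V => x-x-(E)   [V -> ( E )]
x-x-(E) => x-x-(E-V)   [E -> E - V]
x-x-(E-V) => x-x-(V-V)   [E -> V]
x-x-(V-V) => x-x-(x-V)   [V -> x]
x-x-(x-V) => x-x-(x-x)   [V -> x]

E => E-V => E-V-V => V-V-V => x-V-V => x-x-V => x-x-(E) => x-x-(E-V) => x-x-(V-V) => x-x-(x-V) => x-x-(x-x)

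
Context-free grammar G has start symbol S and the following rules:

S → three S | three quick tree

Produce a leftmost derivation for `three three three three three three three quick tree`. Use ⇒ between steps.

S ⇒ three S ⇒ three three S ⇒ three three three S ⇒ three three three three S ⇒ three three three three three S ⇒ three three three three three three S ⇒ three three three three three three three quick tree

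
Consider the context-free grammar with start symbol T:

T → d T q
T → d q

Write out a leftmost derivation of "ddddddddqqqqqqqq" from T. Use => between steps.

T => dTq => ddTqq => dddTqqq => ddddTqqqq => dddddTqqqqq => ddddddTqqqqqq => dddddddTqqqqqqq => ddddddddqqqqqqqq

T => dTq   [T → d T q]
dTq => ddTqq   [T → d T q]
ddTqq => dddTqqq   [T → d T q]
dddTqqq => ddddTqqqq   [T → d T q]
ddddTqqqq => dddddTqqqqq   [T → d T q]
dddddTqqqqq => ddddddTqqqqqq   [T → d T q]
ddddddTqqqqqq => dddddddTqqqqqqq   [T → d T q]
dddddddTqqqqqqq => ddddddddqqqqqqqq   [T → d q]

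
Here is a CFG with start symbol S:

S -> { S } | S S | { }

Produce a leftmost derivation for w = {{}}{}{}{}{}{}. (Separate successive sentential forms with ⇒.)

S ⇒ SS ⇒ SSS ⇒ SSSS ⇒ SSSSS ⇒ SSSSSS ⇒ {S}SSSSS ⇒ {{}}SSSSS ⇒ {{}}{}SSSS ⇒ {{}}{}{}SSS ⇒ {{}}{}{}{}SS ⇒ {{}}{}{}{}{}S ⇒ {{}}{}{}{}{}{}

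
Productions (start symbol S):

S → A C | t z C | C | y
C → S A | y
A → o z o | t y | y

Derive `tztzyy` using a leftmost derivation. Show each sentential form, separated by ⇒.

S ⇒ tzC ⇒ tzSA ⇒ tztzCA ⇒ tztzyA ⇒ tztzyy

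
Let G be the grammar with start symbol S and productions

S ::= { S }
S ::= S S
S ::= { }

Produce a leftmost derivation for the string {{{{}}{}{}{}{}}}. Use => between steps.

S => {S} => {{S}} => {{SS}} => {{SSS}} => {{SSSS}} => {{{S}SSS}} => {{{{}}SSS}} => {{{{}}SSSS}} => {{{{}}{}SSS}} => {{{{}}{}{}SS}} => {{{{}}{}{}{}S}} => {{{{}}{}{}{}{}}}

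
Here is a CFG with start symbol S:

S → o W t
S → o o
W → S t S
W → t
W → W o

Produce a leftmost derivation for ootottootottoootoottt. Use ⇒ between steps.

S ⇒ oWt   [S → o W t]
oWt ⇒ oStSt   [W → S t S]
oStSt ⇒ ooWttSt   [S → o W t]
ooWttSt ⇒ ooWottSt   [W → W o]
ooWottSt ⇒ ootottSt   [W → t]
ootottSt ⇒ ootottoWtt   [S → o W t]
ootottoWtt ⇒ ootottoStStt   [W → S t S]
ootottoStStt ⇒ ootottooWttStt   [S → o W t]
ootottooWttStt ⇒ ootottooWottStt   [W → W o]
ootottooWottStt ⇒ ootottootottStt   [W → t]
ootottootottStt ⇒ ootottootottoWttt   [S → o W t]
ootottootottoWttt ⇒ ootottootottoStSttt   [W → S t S]
ootottootottoStSttt ⇒ ootottootottoootSttt   [S → o o]
ootottootottoootSttt ⇒ ootottootottoootoottt   [S → o o]

S ⇒ oWt ⇒ oStSt ⇒ ooWttSt ⇒ ooWottSt ⇒ ootottSt ⇒ ootottoWtt ⇒ ootottoStStt ⇒ ootottooWttStt ⇒ ootottooWottStt ⇒ ootottootottStt ⇒ ootottootottoWttt ⇒ ootottootottoStSttt ⇒ ootottootottoootSttt ⇒ ootottootottoootoottt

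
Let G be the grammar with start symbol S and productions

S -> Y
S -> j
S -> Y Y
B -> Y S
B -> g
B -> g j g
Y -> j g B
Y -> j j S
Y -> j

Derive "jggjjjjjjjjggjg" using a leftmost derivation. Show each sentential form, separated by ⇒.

S ⇒ YY   [S -> Y Y]
YY ⇒ jgBY   [Y -> j g B]
jgBY ⇒ jggY   [B -> g]
jggY ⇒ jggjjS   [Y -> j j S]
jggjjS ⇒ jggjjYY   [S -> Y Y]
jggjjYY ⇒ jggjjjjSY   [Y -> j j S]
jggjjjjSY ⇒ jggjjjjYY   [S -> Y]
jggjjjjYY ⇒ jggjjjjjjSY   [Y -> j j S]
jggjjjjjjSY ⇒ jggjjjjjjYY   [S -> Y]
jggjjjjjjYY ⇒ jggjjjjjjjY   [Y -> j]
jggjjjjjjjY ⇒ jggjjjjjjjjgB   [Y -> j g B]
jggjjjjjjjjgB ⇒ jggjjjjjjjjggjg   [B -> g j g]

S ⇒ YY ⇒ jgBY ⇒ jggY ⇒ jggjjS ⇒ jggjjYY ⇒ jggjjjjSY ⇒ jggjjjjYY ⇒ jggjjjjjjSY ⇒ jggjjjjjjYY ⇒ jggjjjjjjjY ⇒ jggjjjjjjjjgB ⇒ jggjjjjjjjjggjg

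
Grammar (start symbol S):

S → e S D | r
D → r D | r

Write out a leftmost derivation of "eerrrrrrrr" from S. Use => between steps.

S => eSD => eeSDD => eerDD => eerrDD => eerrrDD => eerrrrD => eerrrrrD => eerrrrrrD => eerrrrrrrD => eerrrrrrrr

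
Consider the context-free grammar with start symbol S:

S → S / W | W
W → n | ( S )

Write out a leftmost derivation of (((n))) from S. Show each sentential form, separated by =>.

S => W   [S → W]
W => (S)   [W → ( S )]
(S) => (W)   [S → W]
(W) => ((S))   [W → ( S )]
((S)) => ((W))   [S → W]
((W)) => (((S)))   [W → ( S )]
(((S))) => (((W)))   [S → W]
(((W))) => (((n)))   [W → n]

S=>W=>(S)=>(W)=>((S))=>((W))=>(((S)))=>(((W)))=>(((n)))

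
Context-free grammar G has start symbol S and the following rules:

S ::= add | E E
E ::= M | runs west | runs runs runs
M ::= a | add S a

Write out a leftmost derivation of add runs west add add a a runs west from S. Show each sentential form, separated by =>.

S => E E => M E => add S a E => add E E a E => add runs west E a E => add runs west M a E => add runs west add S a a E => add runs west add add a a E => add runs west add add a a runs west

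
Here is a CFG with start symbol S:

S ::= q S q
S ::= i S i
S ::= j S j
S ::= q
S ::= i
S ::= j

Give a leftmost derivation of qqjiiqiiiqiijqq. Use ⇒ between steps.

S⇒qSq⇒qqSqq⇒qqjSjqq⇒qqjiSijqq⇒qqjiiSiijqq⇒qqjiiqSqiijqq⇒qqjiiqiSiqiijqq⇒qqjiiqiiiqiijqq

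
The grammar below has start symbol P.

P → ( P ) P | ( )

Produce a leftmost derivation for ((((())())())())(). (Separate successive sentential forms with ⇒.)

P ⇒ (P)P ⇒ ((P)P)P ⇒ (((P)P)P)P ⇒ ((((P)P)P)P)P ⇒ ((((())P)P)P)P ⇒ ((((())())P)P)P ⇒ ((((())())())P)P ⇒ ((((())())())())P ⇒ ((((())())())())()

P ⇒ (P)P   [P → ( P ) P]
(P)P ⇒ ((P)P)P   [P → ( P ) P]
((P)P)P ⇒ (((P)P)P)P   [P → ( P ) P]
(((P)P)P)P ⇒ ((((P)P)P)P)P   [P → ( P ) P]
((((P)P)P)P)P ⇒ ((((())P)P)P)P   [P → ( )]
((((())P)P)P)P ⇒ ((((())())P)P)P   [P → ( )]
((((())())P)P)P ⇒ ((((())())())P)P   [P → ( )]
((((())())())P)P ⇒ ((((())())())())P   [P → ( )]
((((())())())())P ⇒ ((((())())())())()   [P → ( )]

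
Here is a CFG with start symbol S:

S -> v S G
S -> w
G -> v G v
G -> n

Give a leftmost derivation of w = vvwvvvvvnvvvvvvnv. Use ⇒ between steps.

S ⇒ vSG ⇒ vvSGG ⇒ vvwGG ⇒ vvwvGvG ⇒ vvwvvGvvG ⇒ vvwvvvGvvvG ⇒ vvwvvvvGvvvvG ⇒ vvwvvvvvGvvvvvG ⇒ vvwvvvvvnvvvvvG ⇒ vvwvvvvvnvvvvvvGv ⇒ vvwvvvvvnvvvvvvnv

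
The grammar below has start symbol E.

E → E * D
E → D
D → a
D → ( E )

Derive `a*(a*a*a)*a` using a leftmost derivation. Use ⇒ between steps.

E ⇒ E*D ⇒ E*D*D ⇒ D*D*D ⇒ a*D*D ⇒ a*(E)*D ⇒ a*(E*D)*D ⇒ a*(E*D*D)*D ⇒ a*(D*D*D)*D ⇒ a*(a*D*D)*D ⇒ a*(a*a*D)*D ⇒ a*(a*a*a)*D ⇒ a*(a*a*a)*a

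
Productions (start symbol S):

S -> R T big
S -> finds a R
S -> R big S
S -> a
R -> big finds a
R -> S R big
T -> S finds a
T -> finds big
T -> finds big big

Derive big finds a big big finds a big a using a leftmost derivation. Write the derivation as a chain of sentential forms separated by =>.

S => R big S => big finds a big S => big finds a big R big S => big finds a big big finds a big S => big finds a big big finds a big a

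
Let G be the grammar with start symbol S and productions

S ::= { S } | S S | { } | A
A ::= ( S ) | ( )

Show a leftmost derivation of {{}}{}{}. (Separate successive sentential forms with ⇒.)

S ⇒ SS ⇒ SSS ⇒ {S}SS ⇒ {{}}SS ⇒ {{}}{}S ⇒ {{}}{}{}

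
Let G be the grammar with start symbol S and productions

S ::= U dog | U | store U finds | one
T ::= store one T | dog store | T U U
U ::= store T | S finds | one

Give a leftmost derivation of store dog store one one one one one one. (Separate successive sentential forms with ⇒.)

S ⇒ U ⇒ store T ⇒ store T U U ⇒ store T U U U U ⇒ store T U U U U U U ⇒ store dog store U U U U U U ⇒ store dog store one U U U U U ⇒ store dog store one one U U U U ⇒ store dog store one one one U U U ⇒ store dog store one one one one U U ⇒ store dog store one one one one one U ⇒ store dog store one one one one one one

S ⇒ U   [S ::= U]
U ⇒ store T   [U ::= store T]
store T ⇒ store T U U   [T ::= T U U]
store T U U ⇒ store T U U U U   [T ::= T U U]
store T U U U U ⇒ store T U U U U U U   [T ::= T U U]
store T U U U U U U ⇒ store dog store U U U U U U   [T ::= dog store]
store dog store U U U U U U ⇒ store dog store one U U U U U   [U ::= one]
store dog store one U U U U U ⇒ store dog store one one U U U U   [U ::= one]
store dog store one one U U U U ⇒ store dog store one one one U U U   [U ::= one]
store dog store one one one U U U ⇒ store dog store one one one one U U   [U ::= one]
store dog store one one one one U U ⇒ store dog store one one one one one U   [U ::= one]
store dog store one one one one one U ⇒ store dog store one one one one one one   [U ::= one]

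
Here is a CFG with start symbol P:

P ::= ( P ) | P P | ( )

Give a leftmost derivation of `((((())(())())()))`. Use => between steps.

P => (P) => ((P)) => ((PP)) => (((P)P)) => (((PP)P)) => (((PPP)P)) => ((((P)PP)P)) => ((((())PP)P)) => ((((())(P)P)P)) => ((((())(())P)P)) => ((((())(())())P)) => ((((())(())())()))

P => (P)   [P ::= ( P )]
(P) => ((P))   [P ::= ( P )]
((P)) => ((PP))   [P ::= P P]
((PP)) => (((P)P))   [P ::= ( P )]
(((P)P)) => (((PP)P))   [P ::= P P]
(((PP)P)) => (((PPP)P))   [P ::= P P]
(((PPP)P)) => ((((P)PP)P))   [P ::= ( P )]
((((P)PP)P)) => ((((())PP)P))   [P ::= ( )]
((((())PP)P)) => ((((())(P)P)P))   [P ::= ( P )]
((((())(P)P)P)) => ((((())(())P)P))   [P ::= ( )]
((((())(())P)P)) => ((((())(())())P))   [P ::= ( )]
((((())(())())P)) => ((((())(())())()))   [P ::= ( )]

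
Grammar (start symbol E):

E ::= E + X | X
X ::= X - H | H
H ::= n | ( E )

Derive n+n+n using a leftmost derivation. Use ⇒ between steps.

E ⇒ E+X   [E ::= E + X]
E+X ⇒ E+X+X   [E ::= E + X]
E+X+X ⇒ X+X+X   [E ::= X]
X+X+X ⇒ H+X+X   [X ::= H]
H+X+X ⇒ n+X+X   [H ::= n]
n+X+X ⇒ n+H+X   [X ::= H]
n+H+X ⇒ n+n+X   [H ::= n]
n+n+X ⇒ n+n+H   [X ::= H]
n+n+H ⇒ n+n+n   [H ::= n]

E ⇒ E+X ⇒ E+X+X ⇒ X+X+X ⇒ H+X+X ⇒ n+X+X ⇒ n+H+X ⇒ n+n+X ⇒ n+n+H ⇒ n+n+n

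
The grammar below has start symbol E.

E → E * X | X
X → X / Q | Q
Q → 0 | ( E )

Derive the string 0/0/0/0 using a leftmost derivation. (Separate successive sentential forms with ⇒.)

E ⇒ X ⇒ X/Q ⇒ X/Q/Q ⇒ X/Q/Q/Q ⇒ Q/Q/Q/Q ⇒ 0/Q/Q/Q ⇒ 0/0/Q/Q ⇒ 0/0/0/Q ⇒ 0/0/0/0

E ⇒ X   [E → X]
X ⇒ X/Q   [X → X / Q]
X/Q ⇒ X/Q/Q   [X → X / Q]
X/Q/Q ⇒ X/Q/Q/Q   [X → X / Q]
X/Q/Q/Q ⇒ Q/Q/Q/Q   [X → Q]
Q/Q/Q/Q ⇒ 0/Q/Q/Q   [Q → 0]
0/Q/Q/Q ⇒ 0/0/Q/Q   [Q → 0]
0/0/Q/Q ⇒ 0/0/0/Q   [Q → 0]
0/0/0/Q ⇒ 0/0/0/0   [Q → 0]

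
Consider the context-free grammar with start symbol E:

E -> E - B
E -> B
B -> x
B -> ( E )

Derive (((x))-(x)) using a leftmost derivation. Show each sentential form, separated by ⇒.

E⇒B⇒(E)⇒(E-B)⇒(B-B)⇒((E)-B)⇒((B)-B)⇒(((E))-B)⇒(((B))-B)⇒(((x))-B)⇒(((x))-(E))⇒(((x))-(B))⇒(((x))-(x))

E ⇒ B   [E -> B]
B ⇒ (E)   [B -> ( E )]
(E) ⇒ (E-B)   [E -> E - B]
(E-B) ⇒ (B-B)   [E -> B]
(B-B) ⇒ ((E)-B)   [B -> ( E )]
((E)-B) ⇒ ((B)-B)   [E -> B]
((B)-B) ⇒ (((E))-B)   [B -> ( E )]
(((E))-B) ⇒ (((B))-B)   [E -> B]
(((B))-B) ⇒ (((x))-B)   [B -> x]
(((x))-B) ⇒ (((x))-(E))   [B -> ( E )]
(((x))-(E)) ⇒ (((x))-(B))   [E -> B]
(((x))-(B)) ⇒ (((x))-(x))   [B -> x]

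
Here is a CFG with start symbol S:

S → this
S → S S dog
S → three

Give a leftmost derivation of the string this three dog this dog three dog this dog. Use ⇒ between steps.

S ⇒ S S dog ⇒ S S dog S dog ⇒ S S dog S dog S dog ⇒ S S dog S dog S dog S dog ⇒ this S dog S dog S dog S dog ⇒ this three dog S dog S dog S dog ⇒ this three dog this dog S dog S dog ⇒ this three dog this dog three dog S dog ⇒ this three dog this dog three dog this dog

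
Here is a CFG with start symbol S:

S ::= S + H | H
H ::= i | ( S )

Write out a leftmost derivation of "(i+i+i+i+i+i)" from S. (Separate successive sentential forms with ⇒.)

S ⇒ H   [S ::= H]
H ⇒ (S)   [H ::= ( S )]
(S) ⇒ (S+H)   [S ::= S + H]
(S+H) ⇒ (S+H+H)   [S ::= S + H]
(S+H+H) ⇒ (S+H+H+H)   [S ::= S + H]
(S+H+H+H) ⇒ (S+H+H+H+H)   [S ::= S + H]
(S+H+H+H+H) ⇒ (S+H+H+H+H+H)   [S ::= S + H]
(S+H+H+H+H+H) ⇒ (H+H+H+H+H+H)   [S ::= H]
(H+H+H+H+H+H) ⇒ (i+H+H+H+H+H)   [H ::= i]
(i+H+H+H+H+H) ⇒ (i+i+H+H+H+H)   [H ::= i]
(i+i+H+H+H+H) ⇒ (i+i+i+H+H+H)   [H ::= i]
(i+i+i+H+H+H) ⇒ (i+i+i+i+H+H)   [H ::= i]
(i+i+i+i+H+H) ⇒ (i+i+i+i+i+H)   [H ::= i]
(i+i+i+i+i+H) ⇒ (i+i+i+i+i+i)   [H ::= i]

S⇒H⇒(S)⇒(S+H)⇒(S+H+H)⇒(S+H+H+H)⇒(S+H+H+H+H)⇒(S+H+H+H+H+H)⇒(H+H+H+H+H+H)⇒(i+H+H+H+H+H)⇒(i+i+H+H+H+H)⇒(i+i+i+H+H+H)⇒(i+i+i+i+H+H)⇒(i+i+i+i+i+H)⇒(i+i+i+i+i+i)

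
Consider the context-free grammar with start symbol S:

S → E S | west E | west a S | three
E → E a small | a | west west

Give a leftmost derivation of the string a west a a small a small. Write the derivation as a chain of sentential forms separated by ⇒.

S ⇒ E S   [S → E S]
E S ⇒ a S   [E → a]
a S ⇒ a west E   [S → west E]
a west E ⇒ a west E a small   [E → E a small]
a west E a small ⇒ a west E a small a small   [E → E a small]
a west E a small a small ⇒ a west a a small a small   [E → a]

S ⇒ E S ⇒ a S ⇒ a west E ⇒ a west E a small ⇒ a west E a small a small ⇒ a west a a small a small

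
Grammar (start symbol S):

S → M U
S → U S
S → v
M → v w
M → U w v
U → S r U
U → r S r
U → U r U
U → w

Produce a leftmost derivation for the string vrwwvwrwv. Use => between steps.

S => US   [S → U S]
US => SrUS   [U → S r U]
SrUS => MUrUS   [S → M U]
MUrUS => UwvUrUS   [M → U w v]
UwvUrUS => SrUwvUrUS   [U → S r U]
SrUwvUrUS => vrUwvUrUS   [S → v]
vrUwvUrUS => vrwwvUrUS   [U → w]
vrwwvUrUS => vrwwvwrUS   [U → w]
vrwwvwrUS => vrwwvwrwS   [U → w]
vrwwvwrwS => vrwwvwrwv   [S → v]

S => US => SrUS => MUrUS => UwvUrUS => SrUwvUrUS => vrUwvUrUS => vrwwvUrUS => vrwwvwrUS => vrwwvwrwS => vrwwvwrwv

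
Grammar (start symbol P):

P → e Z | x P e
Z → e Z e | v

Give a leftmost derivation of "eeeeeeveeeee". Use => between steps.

P => eZ => eeZe => eeeZee => eeeeZeee => eeeeeZeeee => eeeeeeZeeeee => eeeeeeveeeee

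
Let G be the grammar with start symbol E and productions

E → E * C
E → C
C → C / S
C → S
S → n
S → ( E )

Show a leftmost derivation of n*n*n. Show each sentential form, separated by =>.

E=>E*C=>E*C*C=>C*C*C=>S*C*C=>n*C*C=>n*S*C=>n*n*C=>n*n*S=>n*n*n

E => E*C   [E → E * C]
E*C => E*C*C   [E → E * C]
E*C*C => C*C*C   [E → C]
C*C*C => S*C*C   [C → S]
S*C*C => n*C*C   [S → n]
n*C*C => n*S*C   [C → S]
n*S*C => n*n*C   [S → n]
n*n*C => n*n*S   [C → S]
n*n*S => n*n*n   [S → n]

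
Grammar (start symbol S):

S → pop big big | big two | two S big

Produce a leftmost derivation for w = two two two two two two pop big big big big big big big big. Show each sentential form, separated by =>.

S => two S big   [S → two S big]
two S big => two two S big big   [S → two S big]
two two S big big => two two two S big big big   [S → two S big]
two two two S big big big => two two two two S big big big big   [S → two S big]
two two two two S big big big big => two two two two two S big big big big big   [S → two S big]
two two two two two S big big big big big => two two two two two two S big big big big big big   [S → two S big]
two two two two two two S big big big big big big => two two two two two two pop big big big big big big big big   [S → pop big big]

S => two S big => two two S big big => two two two S big big big => two two two two S big big big big => two two two two two S big big big big big => two two two two two two S big big big big big big => two two two two two two pop big big big big big big big big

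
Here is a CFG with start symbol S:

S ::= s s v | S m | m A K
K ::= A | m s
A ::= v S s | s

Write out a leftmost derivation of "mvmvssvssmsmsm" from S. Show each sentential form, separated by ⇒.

S ⇒ Sm ⇒ mAKm ⇒ mvSsKm ⇒ mvSmsKm ⇒ mvmAKmsKm ⇒ mvmvSsKmsKm ⇒ mvmvssvsKmsKm ⇒ mvmvssvsAmsKm ⇒ mvmvssvssmsKm ⇒ mvmvssvssmsmsm

S ⇒ Sm   [S ::= S m]
Sm ⇒ mAKm   [S ::= m A K]
mAKm ⇒ mvSsKm   [A ::= v S s]
mvSsKm ⇒ mvSmsKm   [S ::= S m]
mvSmsKm ⇒ mvmAKmsKm   [S ::= m A K]
mvmAKmsKm ⇒ mvmvSsKmsKm   [A ::= v S s]
mvmvSsKmsKm ⇒ mvmvssvsKmsKm   [S ::= s s v]
mvmvssvsKmsKm ⇒ mvmvssvsAmsKm   [K ::= A]
mvmvssvsAmsKm ⇒ mvmvssvssmsKm   [A ::= s]
mvmvssvssmsKm ⇒ mvmvssvssmsmsm   [K ::= m s]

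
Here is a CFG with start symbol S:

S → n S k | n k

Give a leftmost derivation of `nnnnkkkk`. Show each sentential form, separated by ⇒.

S ⇒ nSk ⇒ nnSkk ⇒ nnnSkkk ⇒ nnnnkkkk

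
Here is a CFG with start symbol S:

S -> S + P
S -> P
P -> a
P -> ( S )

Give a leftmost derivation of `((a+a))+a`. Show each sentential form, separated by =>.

S => S+P => P+P => (S)+P => (P)+P => ((S))+P => ((S+P))+P => ((P+P))+P => ((a+P))+P => ((a+a))+P => ((a+a))+a

S => S+P   [S -> S + P]
S+P => P+P   [S -> P]
P+P => (S)+P   [P -> ( S )]
(S)+P => (P)+P   [S -> P]
(P)+P => ((S))+P   [P -> ( S )]
((S))+P => ((S+P))+P   [S -> S + P]
((S+P))+P => ((P+P))+P   [S -> P]
((P+P))+P => ((a+P))+P   [P -> a]
((a+P))+P => ((a+a))+P   [P -> a]
((a+a))+P => ((a+a))+a   [P -> a]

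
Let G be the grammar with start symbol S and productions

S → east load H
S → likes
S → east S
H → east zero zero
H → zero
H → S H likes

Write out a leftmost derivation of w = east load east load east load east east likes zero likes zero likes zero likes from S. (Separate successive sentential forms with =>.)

S => east load H => east load S H likes => east load east load H H likes => east load east load S H likes H likes => east load east load east load H H likes H likes => east load east load east load S H likes H likes H likes => east load east load east load east S H likes H likes H likes => east load east load east load east east S H likes H likes H likes => east load east load east load east east likes H likes H likes H likes => east load east load east load east east likes zero likes H likes H likes => east load east load east load east east likes zero likes zero likes H likes => east load east load east load east east likes zero likes zero likes zero likes

S => east load H   [S → east load H]
east load H => east load S H likes   [H → S H likes]
east load S H likes => east load east load H H likes   [S → east load H]
east load east load H H likes => east load east load S H likes H likes   [H → S H likes]
east load east load S H likes H likes => east load east load east load H H likes H likes   [S → east load H]
east load east load east load H H likes H likes => east load east load east load S H likes H likes H likes   [H → S H likes]
east load east load east load S H likes H likes H likes => east load east load east load east S H likes H likes H likes   [S → east S]
east load east load east load east S H likes H likes H likes => east load east load east load east east S H likes H likes H likes   [S → east S]
east load east load east load east east S H likes H likes H likes => east load east load east load east east likes H likes H likes H likes   [S → likes]
east load east load east load east east likes H likes H likes H likes => east load east load east load east east likes zero likes H likes H likes   [H → zero]
east load east load east load east east likes zero likes H likes H likes => east load east load east load east east likes zero likes zero likes H likes   [H → zero]
east load east load east load east east likes zero likes zero likes H likes => east load east load east load east east likes zero likes zero likes zero likes   [H → zero]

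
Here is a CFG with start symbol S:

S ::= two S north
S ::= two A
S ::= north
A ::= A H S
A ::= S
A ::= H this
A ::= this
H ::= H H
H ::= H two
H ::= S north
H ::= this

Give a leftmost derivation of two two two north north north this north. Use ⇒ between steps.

S ⇒ two S north ⇒ two two A north ⇒ two two H this north ⇒ two two S north this north ⇒ two two two S north north this north ⇒ two two two north north north this north

S ⇒ two S north   [S ::= two S north]
two S north ⇒ two two A north   [S ::= two A]
two two A north ⇒ two two H this north   [A ::= H this]
two two H this north ⇒ two two S north this north   [H ::= S north]
two two S north this north ⇒ two two two S north north this north   [S ::= two S north]
two two two S north north this north ⇒ two two two north north north this north   [S ::= north]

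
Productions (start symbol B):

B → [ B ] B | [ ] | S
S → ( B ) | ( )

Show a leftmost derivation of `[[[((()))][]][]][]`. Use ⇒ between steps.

B ⇒ [B]B ⇒ [[B]B]B ⇒ [[[B]B]B]B ⇒ [[[S]B]B]B ⇒ [[[(B)]B]B]B ⇒ [[[(S)]B]B]B ⇒ [[[((B))]B]B]B ⇒ [[[((S))]B]B]B ⇒ [[[((()))]B]B]B ⇒ [[[((()))][]]B]B ⇒ [[[((()))][]][]]B ⇒ [[[((()))][]][]][]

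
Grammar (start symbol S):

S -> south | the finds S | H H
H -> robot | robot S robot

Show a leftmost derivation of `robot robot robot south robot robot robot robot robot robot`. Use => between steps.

S => H H   [S -> H H]
H H => robot S robot H   [H -> robot S robot]
robot S robot H => robot H H robot H   [S -> H H]
robot H H robot H => robot robot S robot H robot H   [H -> robot S robot]
robot robot S robot H robot H => robot robot H H robot H robot H   [S -> H H]
robot robot H H robot H robot H => robot robot robot S robot H robot H robot H   [H -> robot S robot]
robot robot robot S robot H robot H robot H => robot robot robot south robot H robot H robot H   [S -> south]
robot robot robot south robot H robot H robot H => robot robot robot south robot robot robot H robot H   [H -> robot]
robot robot robot south robot robot robot H robot H => robot robot robot south robot robot robot robot robot H   [H -> robot]
robot robot robot south robot robot robot robot robot H => robot robot robot south robot robot robot robot robot robot   [H -> robot]

S => H H => robot S robot H => robot H H robot H => robot robot S robot H robot H => robot robot H H robot H robot H => robot robot robot S robot H robot H robot H => robot robot robot south robot H robot H robot H => robot robot robot south robot robot robot H robot H => robot robot robot south robot robot robot robot robot H => robot robot robot south robot robot robot robot robot robot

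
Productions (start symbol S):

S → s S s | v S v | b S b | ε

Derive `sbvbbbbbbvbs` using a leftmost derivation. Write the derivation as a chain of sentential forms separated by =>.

S => sSs => sbSbs => sbvSvbs => sbvbSbvbs => sbvbbSbbvbs => sbvbbbSbbbvbs => sbvbbbbbbvbs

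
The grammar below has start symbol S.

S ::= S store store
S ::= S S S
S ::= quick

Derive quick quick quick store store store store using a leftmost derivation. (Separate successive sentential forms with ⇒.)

S ⇒ S store store   [S ::= S store store]
S store store ⇒ S store store store store   [S ::= S store store]
S store store store store ⇒ S S S store store store store   [S ::= S S S]
S S S store store store store ⇒ quick S S store store store store   [S ::= quick]
quick S S store store store store ⇒ quick quick S store store store store   [S ::= quick]
quick quick S store store store store ⇒ quick quick quick store store store store   [S ::= quick]

S ⇒ S store store ⇒ S store store store store ⇒ S S S store store store store ⇒ quick S S store store store store ⇒ quick quick S store store store store ⇒ quick quick quick store store store store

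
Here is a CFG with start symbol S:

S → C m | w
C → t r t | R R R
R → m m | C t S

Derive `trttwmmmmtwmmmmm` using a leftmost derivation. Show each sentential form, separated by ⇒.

S ⇒ Cm ⇒ RRRm ⇒ CtSRRm ⇒ RRRtSRRm ⇒ CtSRRtSRRm ⇒ trttSRRtSRRm ⇒ trttwRRtSRRm ⇒ trttwmmRtSRRm ⇒ trttwmmmmtSRRm ⇒ trttwmmmmtwRRm ⇒ trttwmmmmtwmmRm ⇒ trttwmmmmtwmmmmm

S ⇒ Cm   [S → C m]
Cm ⇒ RRRm   [C → R R R]
RRRm ⇒ CtSRRm   [R → C t S]
CtSRRm ⇒ RRRtSRRm   [C → R R R]
RRRtSRRm ⇒ CtSRRtSRRm   [R → C t S]
CtSRRtSRRm ⇒ trttSRRtSRRm   [C → t r t]
trttSRRtSRRm ⇒ trttwRRtSRRm   [S → w]
trttwRRtSRRm ⇒ trttwmmRtSRRm   [R → m m]
trttwmmRtSRRm ⇒ trttwmmmmtSRRm   [R → m m]
trttwmmmmtSRRm ⇒ trttwmmmmtwRRm   [S → w]
trttwmmmmtwRRm ⇒ trttwmmmmtwmmRm   [R → m m]
trttwmmmmtwmmRm ⇒ trttwmmmmtwmmmmm   [R → m m]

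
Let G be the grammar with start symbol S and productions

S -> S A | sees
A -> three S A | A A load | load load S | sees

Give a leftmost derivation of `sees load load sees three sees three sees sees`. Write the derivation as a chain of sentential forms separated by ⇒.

S ⇒ S A ⇒ sees A ⇒ sees load load S ⇒ sees load load S A ⇒ sees load load sees A ⇒ sees load load sees three S A ⇒ sees load load sees three sees A ⇒ sees load load sees three sees three S A ⇒ sees load load sees three sees three sees A ⇒ sees load load sees three sees three sees sees

S ⇒ S A   [S -> S A]
S A ⇒ sees A   [S -> sees]
sees A ⇒ sees load load S   [A -> load load S]
sees load load S ⇒ sees load load S A   [S -> S A]
sees load load S A ⇒ sees load load sees A   [S -> sees]
sees load load sees A ⇒ sees load load sees three S A   [A -> three S A]
sees load load sees three S A ⇒ sees load load sees three sees A   [S -> sees]
sees load load sees three sees A ⇒ sees load load sees three sees three S A   [A -> three S A]
sees load load sees three sees three S A ⇒ sees load load sees three sees three sees A   [S -> sees]
sees load load sees three sees three sees A ⇒ sees load load sees three sees three sees sees   [A -> sees]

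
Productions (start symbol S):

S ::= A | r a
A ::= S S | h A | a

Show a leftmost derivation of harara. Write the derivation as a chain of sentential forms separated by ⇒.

S⇒A⇒SS⇒AS⇒hAS⇒hSSS⇒hASS⇒haSS⇒haraS⇒harara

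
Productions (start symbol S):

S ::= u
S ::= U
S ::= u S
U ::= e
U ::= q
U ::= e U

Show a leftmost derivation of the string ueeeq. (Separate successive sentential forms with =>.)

S=>uS=>uU=>ueU=>ueeU=>ueeeU=>ueeeq

S => uS   [S ::= u S]
uS => uU   [S ::= U]
uU => ueU   [U ::= e U]
ueU => ueeU   [U ::= e U]
ueeU => ueeeU   [U ::= e U]
ueeeU => ueeeq   [U ::= q]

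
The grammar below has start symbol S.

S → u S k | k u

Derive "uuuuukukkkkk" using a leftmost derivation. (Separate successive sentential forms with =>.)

S => uSk => uuSkk => uuuSkkk => uuuuSkkkk => uuuuuSkkkkk => uuuuukukkkkk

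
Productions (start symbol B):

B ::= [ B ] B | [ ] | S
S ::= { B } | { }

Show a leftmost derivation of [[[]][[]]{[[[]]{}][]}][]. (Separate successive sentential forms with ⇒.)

B ⇒ [B]B ⇒ [[B]B]B ⇒ [[[]]B]B ⇒ [[[]][B]B]B ⇒ [[[]][[]]B]B ⇒ [[[]][[]]S]B ⇒ [[[]][[]]{B}]B ⇒ [[[]][[]]{[B]B}]B ⇒ [[[]][[]]{[[B]B]B}]B ⇒ [[[]][[]]{[[[]]B]B}]B ⇒ [[[]][[]]{[[[]]S]B}]B ⇒ [[[]][[]]{[[[]]{}]B}]B ⇒ [[[]][[]]{[[[]]{}][]}]B ⇒ [[[]][[]]{[[[]]{}][]}][]

B ⇒ [B]B   [B ::= [ B ] B]
[B]B ⇒ [[B]B]B   [B ::= [ B ] B]
[[B]B]B ⇒ [[[]]B]B   [B ::= [ ]]
[[[]]B]B ⇒ [[[]][B]B]B   [B ::= [ B ] B]
[[[]][B]B]B ⇒ [[[]][[]]B]B   [B ::= [ ]]
[[[]][[]]B]B ⇒ [[[]][[]]S]B   [B ::= S]
[[[]][[]]S]B ⇒ [[[]][[]]{B}]B   [S ::= { B }]
[[[]][[]]{B}]B ⇒ [[[]][[]]{[B]B}]B   [B ::= [ B ] B]
[[[]][[]]{[B]B}]B ⇒ [[[]][[]]{[[B]B]B}]B   [B ::= [ B ] B]
[[[]][[]]{[[B]B]B}]B ⇒ [[[]][[]]{[[[]]B]B}]B   [B ::= [ ]]
[[[]][[]]{[[[]]B]B}]B ⇒ [[[]][[]]{[[[]]S]B}]B   [B ::= S]
[[[]][[]]{[[[]]S]B}]B ⇒ [[[]][[]]{[[[]]{}]B}]B   [S ::= { }]
[[[]][[]]{[[[]]{}]B}]B ⇒ [[[]][[]]{[[[]]{}][]}]B   [B ::= [ ]]
[[[]][[]]{[[[]]{}][]}]B ⇒ [[[]][[]]{[[[]]{}][]}][]   [B ::= [ ]]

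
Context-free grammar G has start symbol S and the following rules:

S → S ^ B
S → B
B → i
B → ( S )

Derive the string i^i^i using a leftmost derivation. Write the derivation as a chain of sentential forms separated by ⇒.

S ⇒ S^B ⇒ S^B^B ⇒ B^B^B ⇒ i^B^B ⇒ i^i^B ⇒ i^i^i

S ⇒ S^B   [S → S ^ B]
S^B ⇒ S^B^B   [S → S ^ B]
S^B^B ⇒ B^B^B   [S → B]
B^B^B ⇒ i^B^B   [B → i]
i^B^B ⇒ i^i^B   [B → i]
i^i^B ⇒ i^i^i   [B → i]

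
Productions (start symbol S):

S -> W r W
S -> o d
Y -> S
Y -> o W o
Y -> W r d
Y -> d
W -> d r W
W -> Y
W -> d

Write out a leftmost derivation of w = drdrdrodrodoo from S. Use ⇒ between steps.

S ⇒ WrW   [S -> W r W]
WrW ⇒ drW   [W -> d]
drW ⇒ drdrW   [W -> d r W]
drdrW ⇒ drdrdrW   [W -> d r W]
drdrdrW ⇒ drdrdrY   [W -> Y]
drdrdrY ⇒ drdrdroWo   [Y -> o W o]
drdrdroWo ⇒ drdrdrodrWo   [W -> d r W]
drdrdrodrWo ⇒ drdrdrodrYo   [W -> Y]
drdrdrodrYo ⇒ drdrdrodroWoo   [Y -> o W o]
drdrdrodroWoo ⇒ drdrdrodrodoo   [W -> d]

S⇒WrW⇒drW⇒drdrW⇒drdrdrW⇒drdrdrY⇒drdrdroWo⇒drdrdrodrWo⇒drdrdrodrYo⇒drdrdrodroWoo⇒drdrdrodrodoo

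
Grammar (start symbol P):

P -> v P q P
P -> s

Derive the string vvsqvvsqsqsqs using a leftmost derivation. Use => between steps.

P=>vPqP=>vvPqPqP=>vvsqPqP=>vvsqvPqPqP=>vvsqvvPqPqPqP=>vvsqvvsqPqPqP=>vvsqvvsqsqPqP=>vvsqvvsqsqsqP=>vvsqvvsqsqsqs

P => vPqP   [P -> v P q P]
vPqP => vvPqPqP   [P -> v P q P]
vvPqPqP => vvsqPqP   [P -> s]
vvsqPqP => vvsqvPqPqP   [P -> v P q P]
vvsqvPqPqP => vvsqvvPqPqPqP   [P -> v P q P]
vvsqvvPqPqPqP => vvsqvvsqPqPqP   [P -> s]
vvsqvvsqPqPqP => vvsqvvsqsqPqP   [P -> s]
vvsqvvsqsqPqP => vvsqvvsqsqsqP   [P -> s]
vvsqvvsqsqsqP => vvsqvvsqsqsqs   [P -> s]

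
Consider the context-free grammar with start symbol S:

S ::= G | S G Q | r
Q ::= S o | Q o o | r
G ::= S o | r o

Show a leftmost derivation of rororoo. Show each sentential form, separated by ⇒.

S ⇒ SGQ   [S ::= S G Q]
SGQ ⇒ GGQ   [S ::= G]
GGQ ⇒ roGQ   [G ::= r o]
roGQ ⇒ roSoQ   [G ::= S o]
roSoQ ⇒ roroQ   [S ::= r]
roroQ ⇒ roroQoo   [Q ::= Q o o]
roroQoo ⇒ rororoo   [Q ::= r]

S ⇒ SGQ ⇒ GGQ ⇒ roGQ ⇒ roSoQ ⇒ roroQ ⇒ roroQoo ⇒ rororoo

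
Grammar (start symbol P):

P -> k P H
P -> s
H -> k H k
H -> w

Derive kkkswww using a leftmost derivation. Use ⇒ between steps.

P ⇒ kPH ⇒ kkPHH ⇒ kkkPHHH ⇒ kkksHHH ⇒ kkkswHH ⇒ kkkswwH ⇒ kkkswww

P ⇒ kPH   [P -> k P H]
kPH ⇒ kkPHH   [P -> k P H]
kkPHH ⇒ kkkPHHH   [P -> k P H]
kkkPHHH ⇒ kkksHHH   [P -> s]
kkksHHH ⇒ kkkswHH   [H -> w]
kkkswHH ⇒ kkkswwH   [H -> w]
kkkswwH ⇒ kkkswww   [H -> w]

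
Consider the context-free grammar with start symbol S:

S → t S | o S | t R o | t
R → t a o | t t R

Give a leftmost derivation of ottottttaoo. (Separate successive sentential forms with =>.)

S => oS   [S → o S]
oS => otS   [S → t S]
otS => ottS   [S → t S]
ottS => ottoS   [S → o S]
ottoS => ottotRo   [S → t R o]
ottotRo => ottotttRo   [R → t t R]
ottotttRo => ottottttaoo   [R → t a o]

S => oS => otS => ottS => ottoS => ottotRo => ottotttRo => ottottttaoo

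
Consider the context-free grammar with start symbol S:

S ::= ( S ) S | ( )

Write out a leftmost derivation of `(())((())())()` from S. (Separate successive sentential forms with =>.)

S=>(S)S=>(())S=>(())(S)S=>(())((S)S)S=>(())((())S)S=>(())((())())S=>(())((())())()

S => (S)S   [S ::= ( S ) S]
(S)S => (())S   [S ::= ( )]
(())S => (())(S)S   [S ::= ( S ) S]
(())(S)S => (())((S)S)S   [S ::= ( S ) S]
(())((S)S)S => (())((())S)S   [S ::= ( )]
(())((())S)S => (())((())())S   [S ::= ( )]
(())((())())S => (())((())())()   [S ::= ( )]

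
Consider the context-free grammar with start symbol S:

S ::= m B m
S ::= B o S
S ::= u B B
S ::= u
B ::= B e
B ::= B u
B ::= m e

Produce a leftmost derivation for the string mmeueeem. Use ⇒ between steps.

S ⇒ mBm   [S ::= m B m]
mBm ⇒ mBem   [B ::= B e]
mBem ⇒ mBeem   [B ::= B e]
mBeem ⇒ mBeeem   [B ::= B e]
mBeeem ⇒ mBueeem   [B ::= B u]
mBueeem ⇒ mmeueeem   [B ::= m e]

S ⇒ mBm ⇒ mBem ⇒ mBeem ⇒ mBeeem ⇒ mBueeem ⇒ mmeueeem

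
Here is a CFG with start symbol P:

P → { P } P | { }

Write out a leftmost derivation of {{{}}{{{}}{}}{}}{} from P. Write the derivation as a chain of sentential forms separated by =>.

P=>{P}P=>{{P}P}P=>{{{}}P}P=>{{{}}{P}P}P=>{{{}}{{P}P}P}P=>{{{}}{{{}}P}P}P=>{{{}}{{{}}{}}P}P=>{{{}}{{{}}{}}{}}P=>{{{}}{{{}}{}}{}}{}

P => {P}P   [P → { P } P]
{P}P => {{P}P}P   [P → { P } P]
{{P}P}P => {{{}}P}P   [P → { }]
{{{}}P}P => {{{}}{P}P}P   [P → { P } P]
{{{}}{P}P}P => {{{}}{{P}P}P}P   [P → { P } P]
{{{}}{{P}P}P}P => {{{}}{{{}}P}P}P   [P → { }]
{{{}}{{{}}P}P}P => {{{}}{{{}}{}}P}P   [P → { }]
{{{}}{{{}}{}}P}P => {{{}}{{{}}{}}{}}P   [P → { }]
{{{}}{{{}}{}}{}}P => {{{}}{{{}}{}}{}}{}   [P → { }]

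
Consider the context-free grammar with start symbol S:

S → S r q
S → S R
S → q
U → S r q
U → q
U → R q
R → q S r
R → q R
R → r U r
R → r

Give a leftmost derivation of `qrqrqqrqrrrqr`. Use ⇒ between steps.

S ⇒ SR   [S → S R]
SR ⇒ SrqR   [S → S r q]
SrqR ⇒ SrqrqR   [S → S r q]
SrqrqR ⇒ qrqrqR   [S → q]
qrqrqR ⇒ qrqrqqR   [R → q R]
qrqrqqR ⇒ qrqrqqrUr   [R → r U r]
qrqrqqrUr ⇒ qrqrqqrSrqr   [U → S r q]
qrqrqqrSrqr ⇒ qrqrqqrSRrqr   [S → S R]
qrqrqqrSRrqr ⇒ qrqrqqrSRRrqr   [S → S R]
qrqrqqrSRRrqr ⇒ qrqrqqrqRRrqr   [S → q]
qrqrqqrqRRrqr ⇒ qrqrqqrqrRrqr   [R → r]
qrqrqqrqrRrqr ⇒ qrqrqqrqrrrqr   [R → r]

S⇒SR⇒SrqR⇒SrqrqR⇒qrqrqR⇒qrqrqqR⇒qrqrqqrUr⇒qrqrqqrSrqr⇒qrqrqqrSRrqr⇒qrqrqqrSRRrqr⇒qrqrqqrqRRrqr⇒qrqrqqrqrRrqr⇒qrqrqqrqrrrqr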